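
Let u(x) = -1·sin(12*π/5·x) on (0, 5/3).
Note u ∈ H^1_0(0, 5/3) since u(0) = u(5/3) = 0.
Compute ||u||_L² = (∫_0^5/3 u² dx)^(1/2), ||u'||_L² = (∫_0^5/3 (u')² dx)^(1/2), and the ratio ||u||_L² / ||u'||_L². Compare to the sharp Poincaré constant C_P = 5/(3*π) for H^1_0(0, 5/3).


||u||_L² / ||u'||_L² = 5/(12*π) < C_P = 5/(3*π).

u(x) = -1·sin(12*π/5·x), so u'(x) = -12*π*cos(12*π*x/5)/5.
Writing u(x) = A·sin(kπx/L) with A = -1 and k = 4, use ∫_0^L sin²(kπx/L) dx = L/2 and ∫_0^L cos²(kπx/L) dx = L/2.
u² = 1·sin²(12*π/5·x) and (u')² = 144*π^2/25·cos²(12*π/5·x), and each of sin², cos² integrates to L/2 = 5/6 over (0, 5/3).
∫_0^5/3 u² dx = 5/6, so ||u||_L² = sqrt(30)/6.
∫_0^5/3 (u')² dx = 24*π^2/5, so ||u'||_L² = 2*sqrt(30)*π/5.
Ratio ||u||_L² / ||u'||_L² = 5/(12*π).
Sharp Poincaré constant on H^1_0(0, 5/3) is C_P = L/π = 5/(3*π), achieved by sin(3*π/5·x).
This is the k = 4 harmonic; the ratio L/(kπ) is strictly less than C_P = L/π, consistent with the sharp inequality ||u||_L² ≤ C_P ||u'||_L².


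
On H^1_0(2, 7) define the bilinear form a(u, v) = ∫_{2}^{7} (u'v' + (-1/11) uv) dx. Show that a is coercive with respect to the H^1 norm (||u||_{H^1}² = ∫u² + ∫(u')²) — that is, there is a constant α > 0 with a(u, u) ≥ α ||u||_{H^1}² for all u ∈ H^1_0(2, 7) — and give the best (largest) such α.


α = (-25/11 + π^2)/(π^2 + 25)

Coercivity of a(·,·) on H^1_0(2, 7) means a(u, u) ≥ α ||u||_{H^1}² for every u ∈ H^1_0.
The interval has length L = 5, and Poincaré/coercivity depend only on L. Here a(u, u) = ∫(u')² + (-1/11)·∫u².
Here c = -1/11 < 0 with |c| < (π/L)² = π^2/25, so coercivity still holds. The condition a(u,u) ≥ α||u||_{H^1}² reads (1−α)∫(u')² ≥ (α−c)∫u². Any admissible α is ≤ 1 (rapidly oscillating u have ∫u²/∫(u')² → 0), and α = 1 would force 0 ≥ (1−c)∫u², impossible since c < 1; so 1−α > 0. By the sharp Poincaré inequality on H^1_0 of an interval of length L, ∫(u')² ≥ (π/L)²∫u² with equality for the first sine mode sin(π(x−x₀)/L) (x₀ the left endpoint), so the inequality holds for all u iff (1−α)(π/L)² ≥ α − c, i.e. α ≤ ((π/L)² + c)/((π/L)² + 1) = (1 + c(L/π)²)/(1 + (L/π)²). (Direct route, valid since c ≤ 0: Poincaré gives c∫u² ≥ c(L/π)²∫(u')², so a(u,u) ≥ (1 + c(L/π)²)∫(u')², while ||u||_{H^1}² ≤ (1 + (L/π)²)∫(u')²; dividing yields the same α.) With (π/L)² = π^2/25 and c = -1/11, the largest admissible constant is α = ((π/L)² + c)/((π/L)² + 1).
Simplifying, α = (-25/11 + π^2)/(π^2 + 25).


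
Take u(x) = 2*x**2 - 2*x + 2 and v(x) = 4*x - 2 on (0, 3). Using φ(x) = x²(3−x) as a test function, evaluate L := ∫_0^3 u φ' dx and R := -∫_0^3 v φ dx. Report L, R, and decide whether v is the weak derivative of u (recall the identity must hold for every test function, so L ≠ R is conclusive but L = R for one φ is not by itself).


LHS = -351/10, RHS = -351/10. Yes, v = u' weakly.

u(x) = 2*x**2 - 2*x + 2, classical derivative u'(x) = 4*x - 2.
φ(x) = x²(3−x), so φ'(x) = 3*x*(2 - x).
Note φ(0) = φ(3) = 0, so the boundary term u·φ vanishes.
LHS = ∫_0^3 u(x) φ'(x) dx = ∫_0^3 (-6*x^4 + 18*x^3 - 18*x^2 + 12*x) dx. Term by term:
  ∫_0^3 -6*x^4 dx = -1458/5;  ∫_0^3 18*x^3 dx = 729/2;  ∫_0^3 -18*x^2 dx = -162;
  ∫_0^3 12*x dx = 54.
Sum: -1458/5 + 729/2 − 162 + 54 = -351/10.
So LHS = -351/10.
∫_0^3 v(x) φ(x) dx = ∫_0^3 (-4*x^4 + 14*x^3 - 6*x^2) dx. Term by term:
  ∫_0^3 -4*x^4 dx = -972/5;  ∫_0^3 14*x^3 dx = 567/2;  ∫_0^3 -6*x^2 dx = -54.
Sum: -972/5 + 567/2 − 54 = 351/10.
So RHS = -∫_0^3 v(x) φ(x) dx = -351/10.
LHS = RHS, so the identity holds for this test φ.
Moreover u is smooth here and v(x) = u'(x) = 4*x - 2 pointwise, so the identity holds for every test function. Hence v is the weak derivative of u.


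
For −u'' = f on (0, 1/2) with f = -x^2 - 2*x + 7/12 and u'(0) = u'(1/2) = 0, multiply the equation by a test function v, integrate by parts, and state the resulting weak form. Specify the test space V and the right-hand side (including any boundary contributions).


V = H^1(0, 1/2) (no boundary constraint on v; u is determined up to an additive constant); weak form: ∫_0^1/2 u'v' dx = ∫_0^1/2 (-x^2 - 2*x + 7/12) v dx for all v ∈ V.

Multiply both sides by a test function v and integrate from 0 to 1/2:
  ∫_0^1/2 −u''(x) v(x) dx = ∫_0^1/2 f(x) v(x) dx.
Integrate the LHS by parts once:
  ∫_0^1/2 −u'' v dx = −[u'(x) v(x)]_0^1/2 + ∫_0^1/2 u'(x) v'(x) dx.
Thus ∫_0^1/2 u'(x) v'(x) dx = ∫_0^1/2 f(x) v(x) dx + [u'(x) v(x)]_0^1/2.
Choose V so that boundary terms are either known or forced to vanish.
u has homogeneous Neumann: u'(0) = u'(1/2) = 0. So [u' v]_0^1/2 = 0·v(1/2) − 0·v(0) = 0 for any v; take V = H^1(0, 1/2).
Weak formulation: find u (satisfying any essential BC) such that ∫_0^1/2 u'(x) v'(x) dx = ∫_0^1/2 f v dx for all v ∈ V (homogeneous Neumann, so boundary terms vanish).
Substituting f(x) = -x^2 - 2*x + 7/12, the right-hand side is ∫_0^1/2 (-x^2 - 2*x + 7/12) v dx.
Compatibility check (pure Neumann): taking v ≡ 1 ∈ V gives 0 = ∫_0^1/2 f dx + (0) − (0), i.e. ∫_0^1/2 f dx must equal u'(0) − u'(1/2) = 0. Indeed ∫_0^1/2 (-x^2 - 2*x + 7/12) dx = 0, so the data are compatible. The solution is then unique only up to an additive constant (fix it e.g. by requiring ∫_0^1/2 u dx = 0).


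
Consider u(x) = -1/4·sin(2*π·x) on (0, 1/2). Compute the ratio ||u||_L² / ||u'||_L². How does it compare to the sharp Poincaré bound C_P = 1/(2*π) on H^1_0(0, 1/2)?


||u||_L² / ||u'||_L² = 1/(2*π) = C_P.

u(x) = -1/4·sin(2*π·x), so u'(x) = -π*cos(2*π*x)/2.
Writing u(x) = A·sin(kπx/L) with A = -1/4 and k = 1, use ∫_0^L sin²(kπx/L) dx = L/2 and ∫_0^L cos²(kπx/L) dx = L/2.
u² = 1/16·sin²(2*π·x) and (u')² = π^2/4·cos²(2*π·x), and each of sin², cos² integrates to L/2 = 1/4 over (0, 1/2).
∫_0^1/2 u² dx = 1/64, so ||u||_L² = 1/8.
∫_0^1/2 (u')² dx = π^2/16, so ||u'||_L² = π/4.
Ratio ||u||_L² / ||u'||_L² = 1/(2*π).
Sharp Poincaré constant on H^1_0(0, 1/2) is C_P = L/π = 1/(2*π), achieved by sin(2*π·x).
This is the k = 1 eigenfunction (up to amplitude), so the ratio equals the sharp Poincaré constant exactly.


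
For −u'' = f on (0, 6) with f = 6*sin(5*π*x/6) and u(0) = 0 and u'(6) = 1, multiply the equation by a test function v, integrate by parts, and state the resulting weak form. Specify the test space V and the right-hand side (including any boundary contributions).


V = {v ∈ H^1(0, 6) : v(0) = 0} (test functions vanish at x = 0 where u is specified); weak form: ∫_0^6 u'v' dx = ∫_0^6 (6*sin(5*π*x/6)) v dx + v(6) for all v ∈ V.

Multiply both sides by a test function v and integrate from 0 to 6:
  ∫_0^6 −u''(x) v(x) dx = ∫_0^6 f(x) v(x) dx.
Integrate the LHS by parts once:
  ∫_0^6 −u'' v dx = −[u'(x) v(x)]_0^6 + ∫_0^6 u'(x) v'(x) dx.
Thus ∫_0^6 u'(x) v'(x) dx = ∫_0^6 f(x) v(x) dx + [u'(x) v(x)]_0^6.
Choose V so that boundary terms are either known or forced to vanish.
Mixed BC: u(0) = 0 (Dirichlet) and u'(6) = 1 (Neumann). Define V = {v ∈ H^1(0, 6) : v(0) = 0}. Then [u' v]_0^6 = u'(6)·v(6) − u'(0)·0 = v(6).
Weak formulation: find u (satisfying any essential BC) such that ∫_0^6 u'(x) v'(x) dx = ∫_0^6 f v dx + v(6) for all v ∈ V (Dirichlet at 0 absorbed into V; Neumann datum at x = 6 contributes the boundary term).
Substituting f(x) = 6*sin(5*π*x/6), the right-hand side is ∫_0^6 (6*sin(5*π*x/6)) v dx + v(6).


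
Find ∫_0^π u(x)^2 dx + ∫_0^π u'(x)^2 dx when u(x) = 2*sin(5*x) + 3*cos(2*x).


||u||_{H^1(0,π)}^2 = 200/7 + 149*π/2

u'(x) = -6*sin(2*x) + 10*cos(5*x).
Expand u² and (u')² and integrate term by term on (0, π), using: for integers n ≥ 1, ∫_0^π sin²(nx) dx = ∫_0^π cos²(nx) dx = π/2; for n ≠ n', ∫_0^π sin(nx)sin(n'x) dx = ∫_0^π cos(nx)cos(n'x) dx = 0; and by product-to-sum, ∫_0^π sin(nx)cos(n'x) dx = ½∫_0^π [sin((n+n')x) + sin((n−n')x)] dx, which is 0 when n+n' is even and 2n/(n²−n'²) when n+n' is odd (it need not vanish on (0, π)).
  u² squared terms: (2)²·∫sin(5x)² dx = 4·π/2 = 2*π;  (3)²·∫cos(2x)² dx = 9·π/2 = 9*π/2.
  u² cross terms: 2·(2)·(3)·∫sin(5x)·cos(2x) dx = 12·(10/21) = 40/7.
  So ∫_0^π u² dx = 2*π + 9*π/2 + 40/7 = 40/7 + 13*π/2.
  (u')² squared terms: (-6)²·∫sin(2x)² dx = 36·π/2 = 18*π;  (10)²·∫cos(5x)² dx = 100·π/2 = 50*π.
  (u')² cross terms: 2·(-6)·(10)·∫sin(2x)·cos(5x) dx = -120·(-4/21) = 160/7.
  So ∫_0^π (u')² dx = 18*π + 50*π + 160/7 = 160/7 + 68*π.
||u||_{H^1}^2 = (40/7 + 13*π/2) + (160/7 + 68*π) = 200/7 + 149*π/2.


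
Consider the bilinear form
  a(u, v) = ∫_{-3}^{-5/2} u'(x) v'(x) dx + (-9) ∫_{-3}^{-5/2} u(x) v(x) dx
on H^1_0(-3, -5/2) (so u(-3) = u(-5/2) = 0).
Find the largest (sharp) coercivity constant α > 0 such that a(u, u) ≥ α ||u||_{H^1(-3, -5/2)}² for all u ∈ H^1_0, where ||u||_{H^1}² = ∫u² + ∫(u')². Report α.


α = (-9 + 4*π^2)/(1 + 4*π^2)

Coercivity of a(·,·) on H^1_0(-3, -5/2) means a(u, u) ≥ α ||u||_{H^1}² for every u ∈ H^1_0.
The interval has length L = 1/2, and Poincaré/coercivity depend only on L. Here a(u, u) = ∫(u')² + (-9)·∫u².
Here c = -9 < 0 with |c| < (π/L)² = 4*π^2, so coercivity still holds. The condition a(u,u) ≥ α||u||_{H^1}² reads (1−α)∫(u')² ≥ (α−c)∫u². Any admissible α is ≤ 1 (rapidly oscillating u have ∫u²/∫(u')² → 0), and α = 1 would force 0 ≥ (1−c)∫u², impossible since c < 1; so 1−α > 0. By the sharp Poincaré inequality on H^1_0 of an interval of length L, ∫(u')² ≥ (π/L)²∫u² with equality for the first sine mode sin(π(x−x₀)/L) (x₀ the left endpoint), so the inequality holds for all u iff (1−α)(π/L)² ≥ α − c, i.e. α ≤ ((π/L)² + c)/((π/L)² + 1) = (1 + c(L/π)²)/(1 + (L/π)²). (Direct route, valid since c ≤ 0: Poincaré gives c∫u² ≥ c(L/π)²∫(u')², so a(u,u) ≥ (1 + c(L/π)²)∫(u')², while ||u||_{H^1}² ≤ (1 + (L/π)²)∫(u')²; dividing yields the same α.) With (π/L)² = 4*π^2 and c = -9, the largest admissible constant is α = ((π/L)² + c)/((π/L)² + 1).
Simplifying, α = (-9 + 4*π^2)/(1 + 4*π^2).


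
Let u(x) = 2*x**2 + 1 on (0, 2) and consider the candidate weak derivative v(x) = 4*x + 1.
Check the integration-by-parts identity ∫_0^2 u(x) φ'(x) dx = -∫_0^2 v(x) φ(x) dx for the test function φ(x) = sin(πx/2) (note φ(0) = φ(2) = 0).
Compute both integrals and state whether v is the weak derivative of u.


LHS = -16/π, RHS = -20/π. No, v is not the weak derivative of u.

u(x) = 2*x**2 + 1, classical derivative u'(x) = 4*x.
φ(x) = sin(πx/2), so φ'(x) = π*cos(π*x/2)/2.
Note φ(0) = φ(2) = 0, so the boundary term u·φ vanishes.
LHS = ∫_0^2 u(x) φ'(x) dx = ∫_0^2 (π*x^2*cos(π*x/2) + π*cos(π*x/2)/2) dx. Term by term:
  ∫_0^2 π*cos(π*x/2)/2 dx = 0;  ∫_0^2 π*x^2*cos(π*x/2) dx = -16/π.
Sum: 0 − 16/π = -16/π.
So LHS = -16/π.
∫_0^2 v(x) φ(x) dx = ∫_0^2 (4*x*sin(π*x/2) + sin(π*x/2)) dx. Term by term:
  ∫_0^2 4*x*sin(π*x/2) dx = 16/π;  ∫_0^2 sin(π*x/2) dx = 4/π.
Sum: 16/π + 4/π = 20/π.
So RHS = -∫_0^2 v(x) φ(x) dx = -20/π.
LHS − RHS = 4/π ≠ 0, so the identity fails.
(For a valid weak derivative the identity must hold for EVERY test function, in particular this one. The failure shows v is NOT the weak derivative of u.)
Correct weak derivative would be u'(x) = 4*x.


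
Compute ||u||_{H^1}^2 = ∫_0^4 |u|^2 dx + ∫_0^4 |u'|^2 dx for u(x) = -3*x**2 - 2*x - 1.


||u||_{H^1}^2 = 57548/15

The H^1 norm (squared) on an interval (0, L) is
  ||u||_{H^1}^2 = ∫_0^L u(x)^2 dx + ∫_0^L u'(x)^2 dx.
Compute u'(x) = -6*x - 2.
Then u(x)^2 = 9*x**4 + 12*x**3 + 10*x**2 + 4*x + 1 and u'(x)^2 = 36*x**2 + 24*x + 4.
Integrate each monomial from 0 to 4 using ∫_0^4 c·x^n dx = c·4^(n+1)/(n+1):
  ∫_0^4 u(x)^2 dx = ∫_0^4 (9*x^4 + 12*x^3 + 10*x^2 + 4*x + 1) dx. Term by term:
    ∫_0^4 9*x^4 dx = 9216/5;  ∫_0^4 12*x^3 dx = 768;  ∫_0^4 10*x^2 dx = 640/3;
    ∫_0^4 4*x dx = 32;  ∫_0^4 1 dx = 4.
  Sum: 9216/5 + 768 + 640/3 + 32 + 4 = 42908/15.
  ∫_0^4 u'(x)^2 dx = ∫_0^4 (36*x^2 + 24*x + 4) dx. Term by term:
    ∫_0^4 36*x^2 dx = 768;  ∫_0^4 24*x dx = 192;  ∫_0^4 4 dx = 16.
  Sum: 768 + 192 + 16 = 976.
Adding: ||u||_{H^1}^2 = 42908/15 + 976 = 57548/15.


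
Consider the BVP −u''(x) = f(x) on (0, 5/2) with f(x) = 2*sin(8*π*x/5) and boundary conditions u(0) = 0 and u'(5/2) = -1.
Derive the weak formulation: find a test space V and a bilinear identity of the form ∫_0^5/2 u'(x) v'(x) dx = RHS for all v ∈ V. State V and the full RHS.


V = {v ∈ H^1(0, 5/2) : v(0) = 0} (test functions vanish at x = 0 where u is specified); weak form: ∫_0^5/2 u'v' dx = ∫_0^5/2 (2*sin(8*π*x/5)) v dx − v(5/2) for all v ∈ V.

Multiply both sides by a test function v and integrate from 0 to 5/2:
  ∫_0^5/2 −u''(x) v(x) dx = ∫_0^5/2 f(x) v(x) dx.
Integrate the LHS by parts once:
  ∫_0^5/2 −u'' v dx = −[u'(x) v(x)]_0^5/2 + ∫_0^5/2 u'(x) v'(x) dx.
Thus ∫_0^5/2 u'(x) v'(x) dx = ∫_0^5/2 f(x) v(x) dx + [u'(x) v(x)]_0^5/2.
Choose V so that boundary terms are either known or forced to vanish.
Mixed BC: u(0) = 0 (Dirichlet) and u'(5/2) = -1 (Neumann). Define V = {v ∈ H^1(0, 5/2) : v(0) = 0}. Then [u' v]_0^5/2 = u'(5/2)·v(5/2) − u'(0)·0 = − v(5/2).
Weak formulation: find u (satisfying any essential BC) such that ∫_0^5/2 u'(x) v'(x) dx = ∫_0^5/2 f v dx − v(5/2) for all v ∈ V (Dirichlet at 0 absorbed into V; Neumann datum at x = 5/2 contributes the boundary term).
Substituting f(x) = 2*sin(8*π*x/5), the right-hand side is ∫_0^5/2 (2*sin(8*π*x/5)) v dx − v(5/2).


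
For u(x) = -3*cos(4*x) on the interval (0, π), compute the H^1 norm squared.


||u||_{H^1(0,π)}^2 = 153*π/2

u'(x) = 12*sin(4*x).
Expand u² and (u')² and integrate term by term on (0, π), using: for integers n ≥ 1, ∫_0^π sin²(nx) dx = ∫_0^π cos²(nx) dx = π/2; for n ≠ n', ∫_0^π sin(nx)sin(n'x) dx = ∫_0^π cos(nx)cos(n'x) dx = 0; and by product-to-sum, ∫_0^π sin(nx)cos(n'x) dx = ½∫_0^π [sin((n+n')x) + sin((n−n')x)] dx, which is 0 when n+n' is even and 2n/(n²−n'²) when n+n' is odd (it need not vanish on (0, π)).
  u² squared terms: (-3)²·∫cos(4x)² dx = 9·π/2 = 9*π/2.
  So ∫_0^π u² dx = 9*π/2.
  (u')² squared terms: (12)²·∫sin(4x)² dx = 144·π/2 = 72*π.
  So ∫_0^π (u')² dx = 72*π.
||u||_{H^1}^2 = (9*π/2) + (72*π) = 153*π/2.


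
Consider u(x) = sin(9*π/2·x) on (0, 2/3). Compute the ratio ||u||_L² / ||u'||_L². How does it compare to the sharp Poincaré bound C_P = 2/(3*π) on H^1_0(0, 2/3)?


||u||_L² / ||u'||_L² = 2/(9*π) < C_P = 2/(3*π).

u(x) = sin(9*π/2·x), so u'(x) = 9*π*cos(9*π*x/2)/2.
Writing u(x) = A·sin(kπx/L) with A = 1 and k = 3, use ∫_0^L sin²(kπx/L) dx = L/2 and ∫_0^L cos²(kπx/L) dx = L/2.
u² = 1·sin²(9*π/2·x) and (u')² = 81*π^2/4·cos²(9*π/2·x), and each of sin², cos² integrates to L/2 = 1/3 over (0, 2/3).
∫_0^2/3 u² dx = 1/3, so ||u||_L² = sqrt(3)/3.
∫_0^2/3 (u')² dx = 27*π^2/4, so ||u'||_L² = 3*sqrt(3)*π/2.
Ratio ||u||_L² / ||u'||_L² = 2/(9*π).
Sharp Poincaré constant on H^1_0(0, 2/3) is C_P = L/π = 2/(3*π), achieved by sin(3*π/2·x).
This is the k = 3 harmonic; the ratio L/(kπ) is strictly less than C_P = L/π, consistent with the sharp inequality ||u||_L² ≤ C_P ||u'||_L².


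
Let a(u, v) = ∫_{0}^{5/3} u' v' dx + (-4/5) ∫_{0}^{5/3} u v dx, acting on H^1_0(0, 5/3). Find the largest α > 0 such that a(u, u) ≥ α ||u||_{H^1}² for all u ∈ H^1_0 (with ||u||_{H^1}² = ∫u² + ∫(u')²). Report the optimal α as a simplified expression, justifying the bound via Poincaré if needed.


α = (-20 + 9*π^2)/(25 + 9*π^2)

Coercivity of a(·,·) on H^1_0(0, 5/3) means a(u, u) ≥ α ||u||_{H^1}² for every u ∈ H^1_0.
The interval has length L = 5/3, and Poincaré/coercivity depend only on L. Here a(u, u) = ∫(u')² + (-4/5)·∫u².
Here c = -4/5 < 0 with |c| < (π/L)² = 9*π^2/25, so coercivity still holds. The condition a(u,u) ≥ α||u||_{H^1}² reads (1−α)∫(u')² ≥ (α−c)∫u². Any admissible α is ≤ 1 (rapidly oscillating u have ∫u²/∫(u')² → 0), and α = 1 would force 0 ≥ (1−c)∫u², impossible since c < 1; so 1−α > 0. By the sharp Poincaré inequality on H^1_0 of an interval of length L, ∫(u')² ≥ (π/L)²∫u² with equality for the first sine mode sin(π(x−x₀)/L) (x₀ the left endpoint), so the inequality holds for all u iff (1−α)(π/L)² ≥ α − c, i.e. α ≤ ((π/L)² + c)/((π/L)² + 1) = (1 + c(L/π)²)/(1 + (L/π)²). (Direct route, valid since c ≤ 0: Poincaré gives c∫u² ≥ c(L/π)²∫(u')², so a(u,u) ≥ (1 + c(L/π)²)∫(u')², while ||u||_{H^1}² ≤ (1 + (L/π)²)∫(u')²; dividing yields the same α.) With (π/L)² = 9*π^2/25 and c = -4/5, the largest admissible constant is α = ((π/L)² + c)/((π/L)² + 1).
Simplifying, α = (-20 + 9*π^2)/(25 + 9*π^2).


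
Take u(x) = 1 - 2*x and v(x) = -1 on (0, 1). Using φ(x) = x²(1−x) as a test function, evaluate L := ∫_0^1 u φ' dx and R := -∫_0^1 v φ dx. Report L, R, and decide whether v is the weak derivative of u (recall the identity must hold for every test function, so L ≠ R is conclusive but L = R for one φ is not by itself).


LHS = 1/6, RHS = 1/12. No, v is not the weak derivative of u.

u(x) = 1 - 2*x, classical derivative u'(x) = -2.
φ(x) = x²(1−x), so φ'(x) = x*(2 - 3*x).
Note φ(0) = φ(1) = 0, so the boundary term u·φ vanishes.
LHS = ∫_0^1 u(x) φ'(x) dx = ∫_0^1 (6*x^3 - 7*x^2 + 2*x) dx. Term by term:
  ∫_0^1 6*x^3 dx = 3/2;  ∫_0^1 -7*x^2 dx = -7/3;  ∫_0^1 2*x dx = 1.
Sum: 3/2 − 7/3 + 1 = 1/6.
So LHS = 1/6.
∫_0^1 v(x) φ(x) dx = ∫_0^1 (x^3 - x^2) dx. Term by term:
  ∫_0^1 x^3 dx = 1/4;  ∫_0^1 -x^2 dx = -1/3.
Sum: 1/4 − 1/3 = -1/12.
So RHS = -∫_0^1 v(x) φ(x) dx = 1/12.
LHS − RHS = 1/12 ≠ 0, so the identity fails.
(For a valid weak derivative the identity must hold for EVERY test function, in particular this one. The failure shows v is NOT the weak derivative of u.)
Correct weak derivative would be u'(x) = -2.


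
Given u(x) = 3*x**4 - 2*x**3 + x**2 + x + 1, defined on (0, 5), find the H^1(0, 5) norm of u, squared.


||u||_{H^1}^2 = 2770085

The H^1 norm (squared) on an interval (0, L) is
  ||u||_{H^1}^2 = ∫_0^L u(x)^2 dx + ∫_0^L u'(x)^2 dx.
Compute u'(x) = 12*x**3 - 6*x**2 + 2*x + 1.
Then u(x)^2 = 9*x**8 - 12*x**7 + 10*x**6 + 2*x**5 + 3*x**4 - 2*x**3 + 3*x**2 + 2*x + 1 and u'(x)^2 = 144*x**6 - 144*x**5 + 84*x**4 - 8*x**2 + 4*x + 1.
Integrate each monomial from 0 to 5 using ∫_0^5 c·x^n dx = c·5^(n+1)/(n+1):
  ∫_0^5 u(x)^2 dx = ∫_0^5 (9*x^8 - 12*x^7 + 10*x^6 + 2*x^5 + 3*x^4 - 2*x^3 + 3*x^2 + 2*x + 1) dx. Term by term:
    ∫_0^5 9*x^8 dx = 1953125;  ∫_0^5 -12*x^7 dx = -1171875/2;  ∫_0^5 10*x^6 dx = 781250/7;
    ∫_0^5 2*x^5 dx = 15625/3;  ∫_0^5 3*x^4 dx = 1875;  ∫_0^5 -2*x^3 dx = -625/2;
    ∫_0^5 3*x^2 dx = 125;  ∫_0^5 2*x dx = 25;  ∫_0^5 1 dx = 5.
  Sum: 1953125 − 1171875/2 + 781250/7 + 15625/3 + 1875 − 625/2 + 125 + 25 + 5 = 31200130/21.
  ∫_0^5 u'(x)^2 dx = ∫_0^5 (144*x^6 - 144*x^5 + 84*x^4 - 8*x^2 + 4*x + 1) dx. Term by term:
    ∫_0^5 144*x^6 dx = 11250000/7;  ∫_0^5 -144*x^5 dx = -375000;  ∫_0^5 84*x^4 dx = 52500;
    ∫_0^5 -8*x^2 dx = -1000/3;  ∫_0^5 4*x dx = 50;  ∫_0^5 1 dx = 5.
  Sum: 11250000/7 − 375000 + 52500 − 1000/3 + 50 + 5 = 26971655/21.
Adding: ||u||_{H^1}^2 = 31200130/21 + 26971655/21 = 2770085.


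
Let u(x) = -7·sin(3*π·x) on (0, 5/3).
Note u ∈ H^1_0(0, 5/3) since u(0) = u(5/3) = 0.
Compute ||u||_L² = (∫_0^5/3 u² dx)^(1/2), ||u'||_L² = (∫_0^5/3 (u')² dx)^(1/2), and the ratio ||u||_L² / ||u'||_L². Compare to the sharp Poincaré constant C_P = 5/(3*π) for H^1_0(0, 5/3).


||u||_L² / ||u'||_L² = 1/(3*π) < C_P = 5/(3*π).

u(x) = -7·sin(3*π·x), so u'(x) = -21*π*cos(3*π*x).
Writing u(x) = A·sin(kπx/L) with A = -7 and k = 5, use ∫_0^L sin²(kπx/L) dx = L/2 and ∫_0^L cos²(kπx/L) dx = L/2.
u² = 49·sin²(3*π·x) and (u')² = 441*π^2·cos²(3*π·x), and each of sin², cos² integrates to L/2 = 5/6 over (0, 5/3).
∫_0^5/3 u² dx = 245/6, so ||u||_L² = 7*sqrt(30)/6.
∫_0^5/3 (u')² dx = 735*π^2/2, so ||u'||_L² = 7*sqrt(30)*π/2.
Ratio ||u||_L² / ||u'||_L² = 1/(3*π).
Sharp Poincaré constant on H^1_0(0, 5/3) is C_P = L/π = 5/(3*π), achieved by sin(3*π/5·x).
This is the k = 5 harmonic; the ratio L/(kπ) is strictly less than C_P = L/π, consistent with the sharp inequality ||u||_L² ≤ C_P ||u'||_L².


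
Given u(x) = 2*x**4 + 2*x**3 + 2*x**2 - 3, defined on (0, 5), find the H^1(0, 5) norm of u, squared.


||u||_{H^1}^2 = 153787085/63

The H^1 norm (squared) on an interval (0, L) is
  ||u||_{H^1}^2 = ∫_0^L u(x)^2 dx + ∫_0^L u'(x)^2 dx.
Compute u'(x) = 8*x**3 + 6*x**2 + 4*x.
Then u(x)^2 = 4*x**8 + 8*x**7 + 12*x**6 + 8*x**5 - 8*x**4 - 12*x**3 - 12*x**2 + 9 and u'(x)^2 = 64*x**6 + 96*x**5 + 100*x**4 + 48*x**3 + 16*x**2.
Integrate each monomial from 0 to 5 using ∫_0^5 c·x^n dx = c·5^(n+1)/(n+1):
  ∫_0^5 u(x)^2 dx = ∫_0^5 (4*x^8 + 8*x^7 + 12*x^6 + 8*x^5 - 8*x^4 - 12*x^3 - 12*x^2 + 9) dx. Term by term:
    ∫_0^5 4*x^8 dx = 7812500/9;  ∫_0^5 8*x^7 dx = 390625;  ∫_0^5 12*x^6 dx = 937500/7;
    ∫_0^5 8*x^5 dx = 62500/3;  ∫_0^5 -8*x^4 dx = -5000;  ∫_0^5 -12*x^3 dx = -1875;
    ∫_0^5 -12*x^2 dx = -500;  ∫_0^5 9 dx = 45.
  Sum: 7812500/9 + 390625 + 937500/7 + 62500/3 − 5000 − 1875 − 500 + 45 = 88585085/63.
  ∫_0^5 u'(x)^2 dx = ∫_0^5 (64*x^6 + 96*x^5 + 100*x^4 + 48*x^3 + 16*x^2) dx. Term by term:
    ∫_0^5 64*x^6 dx = 5000000/7;  ∫_0^5 96*x^5 dx = 250000;  ∫_0^5 100*x^4 dx = 62500;
    ∫_0^5 48*x^3 dx = 7500;  ∫_0^5 16*x^2 dx = 2000/3.
  Sum: 5000000/7 + 250000 + 62500 + 7500 + 2000/3 = 21734000/21.
Adding: ||u||_{H^1}^2 = 88585085/63 + 21734000/21 = 153787085/63.


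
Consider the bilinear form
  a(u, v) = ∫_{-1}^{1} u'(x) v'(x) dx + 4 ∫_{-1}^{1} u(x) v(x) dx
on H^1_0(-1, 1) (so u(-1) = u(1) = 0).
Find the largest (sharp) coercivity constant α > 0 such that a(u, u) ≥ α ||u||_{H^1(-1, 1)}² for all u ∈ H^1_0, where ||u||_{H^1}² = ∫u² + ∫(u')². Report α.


α = 1

Coercivity of a(·,·) on H^1_0(-1, 1) means a(u, u) ≥ α ||u||_{H^1}² for every u ∈ H^1_0.
The interval has length L = 2, and Poincaré/coercivity depend only on L. Here a(u, u) = ∫(u')² + (4)·∫u².
Here c = 4 ≥ 1, so a(u,u) = ∫(u')² + c∫u² ≥ ∫(u')² + ∫u² = ||u||_{H^1}², i.e. α = 1 works. No larger α is possible: a(u,u) ≥ α||u||_{H^1}² means (1−α)∫(u')² ≥ (α−c)∫u², and for the modes u_n = sin(nπ(x−x₀)/L) (x₀ the left endpoint) one has ∫u_n²/∫(u_n')² = (L/(nπ))² → 0, so a(u_n,u_n)/||u_n||_{H^1}² → 1. Hence the optimal constant is α = 1.
Therefore α = 1.


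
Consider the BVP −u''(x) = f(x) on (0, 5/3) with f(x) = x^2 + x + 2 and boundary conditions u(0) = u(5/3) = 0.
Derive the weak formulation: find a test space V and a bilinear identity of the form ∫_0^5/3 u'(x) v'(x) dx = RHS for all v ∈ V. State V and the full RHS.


V = H^1_0(0, 5/3) (so v(0) = v(5/3) = 0); weak form: ∫_0^5/3 u'v' dx = ∫_0^5/3 (x^2 + x + 2) v dx for all v ∈ V.

Multiply both sides by a test function v and integrate from 0 to 5/3:
  ∫_0^5/3 −u''(x) v(x) dx = ∫_0^5/3 f(x) v(x) dx.
Integrate the LHS by parts once:
  ∫_0^5/3 −u'' v dx = −[u'(x) v(x)]_0^5/3 + ∫_0^5/3 u'(x) v'(x) dx.
Thus ∫_0^5/3 u'(x) v'(x) dx = ∫_0^5/3 f(x) v(x) dx + [u'(x) v(x)]_0^5/3.
Choose V so that boundary terms are either known or forced to vanish.
u is Dirichlet: u(0) = u(5/3) = 0. Let V = H^1_0(0, 5/3); then v(0) = v(5/3) = 0, and [u' v]_0^5/3 = 0.
Weak formulation: find u (satisfying any essential BC) such that ∫_0^5/3 u'(x) v'(x) dx = ∫_0^5/3 f v dx for all v ∈ V.
Substituting f(x) = x^2 + x + 2, the right-hand side is ∫_0^5/3 (x^2 + x + 2) v dx.


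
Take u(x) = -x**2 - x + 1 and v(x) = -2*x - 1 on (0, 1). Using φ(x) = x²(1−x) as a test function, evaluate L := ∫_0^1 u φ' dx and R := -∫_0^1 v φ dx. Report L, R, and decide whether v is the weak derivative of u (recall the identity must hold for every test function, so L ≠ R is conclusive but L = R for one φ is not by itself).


LHS = 11/60, RHS = 11/60. Yes, v = u' weakly.

u(x) = -x**2 - x + 1, classical derivative u'(x) = -2*x - 1.
φ(x) = x²(1−x), so φ'(x) = x*(2 - 3*x).
Note φ(0) = φ(1) = 0, so the boundary term u·φ vanishes.
LHS = ∫_0^1 u(x) φ'(x) dx = ∫_0^1 (3*x^4 + x^3 - 5*x^2 + 2*x) dx. Term by term:
  ∫_0^1 3*x^4 dx = 3/5;  ∫_0^1 x^3 dx = 1/4;  ∫_0^1 -5*x^2 dx = -5/3;
  ∫_0^1 2*x dx = 1.
Sum: 3/5 + 1/4 − 5/3 + 1 = 11/60.
So LHS = 11/60.
∫_0^1 v(x) φ(x) dx = ∫_0^1 (2*x^4 - x^3 - x^2) dx. Term by term:
  ∫_0^1 2*x^4 dx = 2/5;  ∫_0^1 -x^3 dx = -1/4;  ∫_0^1 -x^2 dx = -1/3.
Sum: 2/5 − 1/4 − 1/3 = -11/60.
So RHS = -∫_0^1 v(x) φ(x) dx = 11/60.
LHS = RHS, so the identity holds for this test φ.
Moreover u is smooth here and v(x) = u'(x) = -2*x - 1 pointwise, so the identity holds for every test function. Hence v is the weak derivative of u.


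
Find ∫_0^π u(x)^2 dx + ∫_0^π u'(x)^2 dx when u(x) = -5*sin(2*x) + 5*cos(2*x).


||u||_{H^1(0,π)}^2 = 125*π

u'(x) = -10*sin(2*x) - 10*cos(2*x).
Expand u² and (u')² and integrate term by term on (0, π), using: for integers n ≥ 1, ∫_0^π sin²(nx) dx = ∫_0^π cos²(nx) dx = π/2; for n ≠ n', ∫_0^π sin(nx)sin(n'x) dx = ∫_0^π cos(nx)cos(n'x) dx = 0; and by product-to-sum, ∫_0^π sin(nx)cos(n'x) dx = ½∫_0^π [sin((n+n')x) + sin((n−n')x)] dx, which is 0 when n+n' is even and 2n/(n²−n'²) when n+n' is odd (it need not vanish on (0, π)).
  u² squared terms: (-5)²·∫sin(2x)² dx = 25·π/2 = 25*π/2;  (5)²·∫cos(2x)² dx = 25·π/2 = 25*π/2.
  u² cross terms: 2·(-5)·(5)·∫sin(2x)·cos(2x) dx = -50·(0) = 0.
  So ∫_0^π u² dx = 25*π/2 + 25*π/2 + 0 = 25*π.
  (u')² squared terms: (-10)²·∫cos(2x)² dx = 100·π/2 = 50*π;  (-10)²·∫sin(2x)² dx = 100·π/2 = 50*π.
  (u')² cross terms: 2·(-10)·(-10)·∫cos(2x)·sin(2x) dx = 200·(0) = 0.
  So ∫_0^π (u')² dx = 50*π + 50*π + 0 = 100*π.
||u||_{H^1}^2 = (25*π) + (100*π) = 125*π.


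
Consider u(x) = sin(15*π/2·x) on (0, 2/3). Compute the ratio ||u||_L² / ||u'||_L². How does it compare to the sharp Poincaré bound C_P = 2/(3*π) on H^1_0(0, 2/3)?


||u||_L² / ||u'||_L² = 2/(15*π) < C_P = 2/(3*π).

u(x) = sin(15*π/2·x), so u'(x) = 15*π*cos(15*π*x/2)/2.
Writing u(x) = A·sin(kπx/L) with A = 1 and k = 5, use ∫_0^L sin²(kπx/L) dx = L/2 and ∫_0^L cos²(kπx/L) dx = L/2.
u² = 1·sin²(15*π/2·x) and (u')² = 225*π^2/4·cos²(15*π/2·x), and each of sin², cos² integrates to L/2 = 1/3 over (0, 2/3).
∫_0^2/3 u² dx = 1/3, so ||u||_L² = sqrt(3)/3.
∫_0^2/3 (u')² dx = 75*π^2/4, so ||u'||_L² = 5*sqrt(3)*π/2.
Ratio ||u||_L² / ||u'||_L² = 2/(15*π).
Sharp Poincaré constant on H^1_0(0, 2/3) is C_P = L/π = 2/(3*π), achieved by sin(3*π/2·x).
This is the k = 5 harmonic; the ratio L/(kπ) is strictly less than C_P = L/π, consistent with the sharp inequality ||u||_L² ≤ C_P ||u'||_L².


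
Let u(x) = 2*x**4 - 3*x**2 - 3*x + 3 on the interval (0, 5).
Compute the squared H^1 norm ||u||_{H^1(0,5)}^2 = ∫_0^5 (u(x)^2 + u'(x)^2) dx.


||u||_{H^1}^2 = 172247065/126

The H^1 norm (squared) on an interval (0, L) is
  ||u||_{H^1}^2 = ∫_0^L u(x)^2 dx + ∫_0^L u'(x)^2 dx.
Compute u'(x) = 8*x**3 - 6*x - 3.
Then u(x)^2 = 4*x**8 - 12*x**6 - 12*x**5 + 21*x**4 + 18*x**3 - 9*x**2 - 18*x + 9 and u'(x)^2 = 64*x**6 - 96*x**4 - 48*x**3 + 36*x**2 + 36*x + 9.
Integrate each monomial from 0 to 5 using ∫_0^5 c·x^n dx = c·5^(n+1)/(n+1):
  ∫_0^5 u(x)^2 dx = ∫_0^5 (4*x^8 - 12*x^6 - 12*x^5 + 21*x^4 + 18*x^3 - 9*x^2 - 18*x + 9) dx. Term by term:
    ∫_0^5 4*x^8 dx = 7812500/9;  ∫_0^5 -12*x^6 dx = -937500/7;  ∫_0^5 -12*x^5 dx = -31250;
    ∫_0^5 21*x^4 dx = 13125;  ∫_0^5 18*x^3 dx = 5625/2;  ∫_0^5 -9*x^2 dx = -375;
    ∫_0^5 -18*x dx = -225;  ∫_0^5 9 dx = 45.
  Sum: 7812500/9 − 937500/7 − 31250 + 13125 + 5625/2 − 375 − 225 + 45 = 90500695/126.
  ∫_0^5 u'(x)^2 dx = ∫_0^5 (64*x^6 - 96*x^4 - 48*x^3 + 36*x^2 + 36*x + 9) dx. Term by term:
    ∫_0^5 64*x^6 dx = 5000000/7;  ∫_0^5 -96*x^4 dx = -60000;  ∫_0^5 -48*x^3 dx = -7500;
    ∫_0^5 36*x^2 dx = 1500;  ∫_0^5 36*x dx = 450;  ∫_0^5 9 dx = 45.
  Sum: 5000000/7 − 60000 − 7500 + 1500 + 450 + 45 = 4541465/7.
Adding: ||u||_{H^1}^2 = 90500695/126 + 4541465/7 = 172247065/126.


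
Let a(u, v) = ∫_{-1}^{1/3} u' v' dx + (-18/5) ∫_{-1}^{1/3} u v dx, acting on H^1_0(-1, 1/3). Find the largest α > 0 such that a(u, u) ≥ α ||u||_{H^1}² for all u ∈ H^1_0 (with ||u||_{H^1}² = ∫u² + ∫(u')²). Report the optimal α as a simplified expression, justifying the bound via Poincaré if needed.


α = 9*(-32 + 5*π^2)/(5*(16 + 9*π^2))

Coercivity of a(·,·) on H^1_0(-1, 1/3) means a(u, u) ≥ α ||u||_{H^1}² for every u ∈ H^1_0.
The interval has length L = 4/3, and Poincaré/coercivity depend only on L. Here a(u, u) = ∫(u')² + (-18/5)·∫u².
Here c = -18/5 < 0 with |c| < (π/L)² = 9*π^2/16, so coercivity still holds. The condition a(u,u) ≥ α||u||_{H^1}² reads (1−α)∫(u')² ≥ (α−c)∫u². Any admissible α is ≤ 1 (rapidly oscillating u have ∫u²/∫(u')² → 0), and α = 1 would force 0 ≥ (1−c)∫u², impossible since c < 1; so 1−α > 0. By the sharp Poincaré inequality on H^1_0 of an interval of length L, ∫(u')² ≥ (π/L)²∫u² with equality for the first sine mode sin(π(x−x₀)/L) (x₀ the left endpoint), so the inequality holds for all u iff (1−α)(π/L)² ≥ α − c, i.e. α ≤ ((π/L)² + c)/((π/L)² + 1) = (1 + c(L/π)²)/(1 + (L/π)²). (Direct route, valid since c ≤ 0: Poincaré gives c∫u² ≥ c(L/π)²∫(u')², so a(u,u) ≥ (1 + c(L/π)²)∫(u')², while ||u||_{H^1}² ≤ (1 + (L/π)²)∫(u')²; dividing yields the same α.) With (π/L)² = 9*π^2/16 and c = -18/5, the largest admissible constant is α = ((π/L)² + c)/((π/L)² + 1).
Simplifying, α = 9*(-32 + 5*π^2)/(5*(16 + 9*π^2)).


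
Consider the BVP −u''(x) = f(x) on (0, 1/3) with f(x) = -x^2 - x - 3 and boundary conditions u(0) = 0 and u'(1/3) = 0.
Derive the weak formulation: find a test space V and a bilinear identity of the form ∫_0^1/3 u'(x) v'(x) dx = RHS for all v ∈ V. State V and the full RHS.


V = {v ∈ H^1(0, 1/3) : v(0) = 0} (test functions vanish at x = 0 where u is specified); weak form: ∫_0^1/3 u'v' dx = ∫_0^1/3 (-x^2 - x - 3) v dx for all v ∈ V.

Multiply both sides by a test function v and integrate from 0 to 1/3:
  ∫_0^1/3 −u''(x) v(x) dx = ∫_0^1/3 f(x) v(x) dx.
Integrate the LHS by parts once:
  ∫_0^1/3 −u'' v dx = −[u'(x) v(x)]_0^1/3 + ∫_0^1/3 u'(x) v'(x) dx.
Thus ∫_0^1/3 u'(x) v'(x) dx = ∫_0^1/3 f(x) v(x) dx + [u'(x) v(x)]_0^1/3.
Choose V so that boundary terms are either known or forced to vanish.
Mixed BC: u(0) = 0 (Dirichlet) and u'(1/3) = 0 (Neumann). Define V = {v ∈ H^1(0, 1/3) : v(0) = 0}. Then [u' v]_0^1/3 = u'(1/3)·v(1/3) − u'(0)·0 = 0.
Weak formulation: find u (satisfying any essential BC) such that ∫_0^1/3 u'(x) v'(x) dx = ∫_0^1/3 f v dx for all v ∈ V (Dirichlet at 0 absorbed into V; the Neumann datum at x = 1/3 is zero, so no boundary term remains).
Substituting f(x) = -x^2 - x - 3, the right-hand side is ∫_0^1/3 (-x^2 - x - 3) v dx.


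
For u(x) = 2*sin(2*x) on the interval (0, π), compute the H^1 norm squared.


||u||_{H^1(0,π)}^2 = 10*π

u'(x) = 4*cos(2*x).
Expand u² and (u')² and integrate term by term on (0, π), using: for integers n ≥ 1, ∫_0^π sin²(nx) dx = ∫_0^π cos²(nx) dx = π/2; for n ≠ n', ∫_0^π sin(nx)sin(n'x) dx = ∫_0^π cos(nx)cos(n'x) dx = 0; and by product-to-sum, ∫_0^π sin(nx)cos(n'x) dx = ½∫_0^π [sin((n+n')x) + sin((n−n')x)] dx, which is 0 when n+n' is even and 2n/(n²−n'²) when n+n' is odd (it need not vanish on (0, π)).
  u² squared terms: (2)²·∫sin(2x)² dx = 4·π/2 = 2*π.
  So ∫_0^π u² dx = 2*π.
  (u')² squared terms: (4)²·∫cos(2x)² dx = 16·π/2 = 8*π.
  So ∫_0^π (u')² dx = 8*π.
||u||_{H^1}^2 = (2*π) + (8*π) = 10*π.


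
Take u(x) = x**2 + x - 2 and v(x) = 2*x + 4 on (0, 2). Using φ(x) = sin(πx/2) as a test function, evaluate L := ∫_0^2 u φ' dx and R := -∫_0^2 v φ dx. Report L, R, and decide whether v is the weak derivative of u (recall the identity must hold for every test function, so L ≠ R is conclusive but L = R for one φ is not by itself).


LHS = -12/π, RHS = -24/π. No, v is not the weak derivative of u.

u(x) = x**2 + x - 2, classical derivative u'(x) = 2*x + 1.
φ(x) = sin(πx/2), so φ'(x) = π*cos(π*x/2)/2.
Note φ(0) = φ(2) = 0, so the boundary term u·φ vanishes.
LHS = ∫_0^2 u(x) φ'(x) dx = ∫_0^2 (π*x^2*cos(π*x/2)/2 + π*x*cos(π*x/2)/2 - π*cos(π*x/2)) dx. Term by term:
  ∫_0^2 -π*cos(π*x/2) dx = 0;  ∫_0^2 π*x*cos(π*x/2)/2 dx = -4/π;  ∫_0^2 π*x^2*cos(π*x/2)/2 dx = -8/π.
Sum: 0 − 4/π − 8/π = -12/π.
So LHS = -12/π.
∫_0^2 v(x) φ(x) dx = ∫_0^2 (2*x*sin(π*x/2) + 4*sin(π*x/2)) dx. Term by term:
  ∫_0^2 4*sin(π*x/2) dx = 16/π;  ∫_0^2 2*x*sin(π*x/2) dx = 8/π.
Sum: 16/π + 8/π = 24/π.
So RHS = -∫_0^2 v(x) φ(x) dx = -24/π.
LHS − RHS = 12/π ≠ 0, so the identity fails.
(For a valid weak derivative the identity must hold for EVERY test function, in particular this one. The failure shows v is NOT the weak derivative of u.)
Correct weak derivative would be u'(x) = 2*x + 1.


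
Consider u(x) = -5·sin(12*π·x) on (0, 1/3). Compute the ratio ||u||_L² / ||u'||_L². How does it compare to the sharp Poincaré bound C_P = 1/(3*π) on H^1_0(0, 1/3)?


||u||_L² / ||u'||_L² = 1/(12*π) < C_P = 1/(3*π).

u(x) = -5·sin(12*π·x), so u'(x) = -60*π*cos(12*π*x).
Writing u(x) = A·sin(kπx/L) with A = -5 and k = 4, use ∫_0^L sin²(kπx/L) dx = L/2 and ∫_0^L cos²(kπx/L) dx = L/2.
u² = 25·sin²(12*π·x) and (u')² = 3600*π^2·cos²(12*π·x), and each of sin², cos² integrates to L/2 = 1/6 over (0, 1/3).
∫_0^1/3 u² dx = 25/6, so ||u||_L² = 5*sqrt(6)/6.
∫_0^1/3 (u')² dx = 600*π^2, so ||u'||_L² = 10*sqrt(6)*π.
Ratio ||u||_L² / ||u'||_L² = 1/(12*π).
Sharp Poincaré constant on H^1_0(0, 1/3) is C_P = L/π = 1/(3*π), achieved by sin(3*π·x).
This is the k = 4 harmonic; the ratio L/(kπ) is strictly less than C_P = L/π, consistent with the sharp inequality ||u||_L² ≤ C_P ||u'||_L².


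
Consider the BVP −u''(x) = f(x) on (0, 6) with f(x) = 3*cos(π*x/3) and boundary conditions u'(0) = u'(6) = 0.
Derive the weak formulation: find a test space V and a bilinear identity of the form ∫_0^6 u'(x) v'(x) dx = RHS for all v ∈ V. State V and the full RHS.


V = H^1(0, 6) (no boundary constraint on v; u is determined up to an additive constant); weak form: ∫_0^6 u'v' dx = ∫_0^6 (3*cos(π*x/3)) v dx for all v ∈ V.

Multiply both sides by a test function v and integrate from 0 to 6:
  ∫_0^6 −u''(x) v(x) dx = ∫_0^6 f(x) v(x) dx.
Integrate the LHS by parts once:
  ∫_0^6 −u'' v dx = −[u'(x) v(x)]_0^6 + ∫_0^6 u'(x) v'(x) dx.
Thus ∫_0^6 u'(x) v'(x) dx = ∫_0^6 f(x) v(x) dx + [u'(x) v(x)]_0^6.
Choose V so that boundary terms are either known or forced to vanish.
u has homogeneous Neumann: u'(0) = u'(6) = 0. So [u' v]_0^6 = 0·v(6) − 0·v(0) = 0 for any v; take V = H^1(0, 6).
Weak formulation: find u (satisfying any essential BC) such that ∫_0^6 u'(x) v'(x) dx = ∫_0^6 f v dx for all v ∈ V (homogeneous Neumann, so boundary terms vanish).
Substituting f(x) = 3*cos(π*x/3), the right-hand side is ∫_0^6 (3*cos(π*x/3)) v dx.
Compatibility check (pure Neumann): taking v ≡ 1 ∈ V gives 0 = ∫_0^6 f dx + (0) − (0), i.e. ∫_0^6 f dx must equal u'(0) − u'(6) = 0. Indeed ∫_0^6 (3*cos(π*x/3)) dx = 0, so the data are compatible. The solution is then unique only up to an additive constant (fix it e.g. by requiring ∫_0^6 u dx = 0).


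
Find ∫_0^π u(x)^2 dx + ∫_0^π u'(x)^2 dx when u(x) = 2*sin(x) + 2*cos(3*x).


||u||_{H^1(0,π)}^2 = 24*π

u'(x) = -6*sin(3*x) + 2*cos(x).
Expand u² and (u')² and integrate term by term on (0, π), using: for integers n ≥ 1, ∫_0^π sin²(nx) dx = ∫_0^π cos²(nx) dx = π/2; for n ≠ n', ∫_0^π sin(nx)sin(n'x) dx = ∫_0^π cos(nx)cos(n'x) dx = 0; and by product-to-sum, ∫_0^π sin(nx)cos(n'x) dx = ½∫_0^π [sin((n+n')x) + sin((n−n')x)] dx, which is 0 when n+n' is even and 2n/(n²−n'²) when n+n' is odd (it need not vanish on (0, π)).
  u² squared terms: (2)²·∫cos(3x)² dx = 4·π/2 = 2*π;  (2)²·∫sin(x)² dx = 4·π/2 = 2*π.
  u² cross terms: 2·(2)·(2)·∫cos(3x)·sin(x) dx = 8·(0) = 0.
  So ∫_0^π u² dx = 2*π + 2*π + 0 = 4*π.
  (u')² squared terms: (-6)²·∫sin(3x)² dx = 36·π/2 = 18*π;  (2)²·∫cos(x)² dx = 4·π/2 = 2*π.
  (u')² cross terms: 2·(-6)·(2)·∫sin(3x)·cos(x) dx = -24·(0) = 0.
  So ∫_0^π (u')² dx = 18*π + 2*π + 0 = 20*π.
||u||_{H^1}^2 = (4*π) + (20*π) = 24*π.


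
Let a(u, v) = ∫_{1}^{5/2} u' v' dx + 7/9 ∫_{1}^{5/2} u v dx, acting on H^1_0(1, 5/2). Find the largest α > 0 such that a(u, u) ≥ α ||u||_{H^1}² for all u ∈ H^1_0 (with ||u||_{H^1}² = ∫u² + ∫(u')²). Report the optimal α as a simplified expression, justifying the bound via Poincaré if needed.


α = (7 + 4*π^2)/(9 + 4*π^2)

Coercivity of a(·,·) on H^1_0(1, 5/2) means a(u, u) ≥ α ||u||_{H^1}² for every u ∈ H^1_0.
The interval has length L = 3/2, and Poincaré/coercivity depend only on L. Here a(u, u) = ∫(u')² + (7/9)·∫u².
Here 0 < c = 7/9 < 1. The condition a(u,u) ≥ α||u||_{H^1}² reads (1−α)∫(u')² ≥ (α−c)∫u². Any admissible α is ≤ 1 (rapidly oscillating u have ∫u²/∫(u')² → 0), and α = 1 would force 0 ≥ (1−c)∫u², impossible since c < 1; so 1−α > 0. By the sharp Poincaré inequality on H^1_0 of an interval of length L, ∫(u')² ≥ (π/L)²∫u² with equality for the first sine mode sin(π(x−x₀)/L) (x₀ the left endpoint), so the inequality holds for all u iff (1−α)(π/L)² ≥ α − c, i.e. α ≤ ((π/L)² + c)/((π/L)² + 1) = (1 + c(L/π)²)/(1 + (L/π)²). With (π/L)² = 4*π^2/9 and c = 7/9, the largest admissible constant is α = ((π/L)² + c)/((π/L)² + 1).
Simplifying, α = (7 + 4*π^2)/(9 + 4*π^2).


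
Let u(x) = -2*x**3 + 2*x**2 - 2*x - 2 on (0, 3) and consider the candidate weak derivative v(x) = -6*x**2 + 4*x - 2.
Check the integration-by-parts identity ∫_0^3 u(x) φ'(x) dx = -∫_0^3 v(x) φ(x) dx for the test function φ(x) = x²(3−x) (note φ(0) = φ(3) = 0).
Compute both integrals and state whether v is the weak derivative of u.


LHS = 1107/10, RHS = 1107/10. Yes, v = u' weakly.

u(x) = -2*x**3 + 2*x**2 - 2*x - 2, classical derivative u'(x) = -6*x**2 + 4*x - 2.
φ(x) = x²(3−x), so φ'(x) = 3*x*(2 - x).
Note φ(0) = φ(3) = 0, so the boundary term u·φ vanishes.
LHS = ∫_0^3 u(x) φ'(x) dx = ∫_0^3 (6*x^5 - 18*x^4 + 18*x^3 - 6*x^2 - 12*x) dx. Term by term:
  ∫_0^3 6*x^5 dx = 729;  ∫_0^3 -18*x^4 dx = -4374/5;  ∫_0^3 18*x^3 dx = 729/2;
  ∫_0^3 -6*x^2 dx = -54;  ∫_0^3 -12*x dx = -54.
Sum: 729 − 4374/5 + 729/2 − 54 − 54 = 1107/10.
So LHS = 1107/10.
∫_0^3 v(x) φ(x) dx = ∫_0^3 (6*x^5 - 22*x^4 + 14*x^3 - 6*x^2) dx. Term by term:
  ∫_0^3 6*x^5 dx = 729;  ∫_0^3 -22*x^4 dx = -5346/5;  ∫_0^3 14*x^3 dx = 567/2;
  ∫_0^3 -6*x^2 dx = -54.
Sum: 729 − 5346/5 + 567/2 − 54 = -1107/10.
So RHS = -∫_0^3 v(x) φ(x) dx = 1107/10.
LHS = RHS, so the identity holds for this test φ.
Moreover u is smooth here and v(x) = u'(x) = -6*x**2 + 4*x - 2 pointwise, so the identity holds for every test function. Hence v is the weak derivative of u.


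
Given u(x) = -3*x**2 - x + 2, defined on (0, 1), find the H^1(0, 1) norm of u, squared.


||u||_{H^1}^2 = 619/30

The H^1 norm (squared) on an interval (0, L) is
  ||u||_{H^1}^2 = ∫_0^L u(x)^2 dx + ∫_0^L u'(x)^2 dx.
Compute u'(x) = -6*x - 1.
Then u(x)^2 = 9*x**4 + 6*x**3 - 11*x**2 - 4*x + 4 and u'(x)^2 = 36*x**2 + 12*x + 1.
Integrate each monomial from 0 to 1 using ∫_0^1 c·x^n dx = c·1^(n+1)/(n+1):
  ∫_0^1 u(x)^2 dx = ∫_0^1 (9*x^4 + 6*x^3 - 11*x^2 - 4*x + 4) dx. Term by term:
    ∫_0^1 9*x^4 dx = 9/5;  ∫_0^1 6*x^3 dx = 3/2;  ∫_0^1 -11*x^2 dx = -11/3;
    ∫_0^1 -4*x dx = -2;  ∫_0^1 4 dx = 4.
  Sum: 9/5 + 3/2 − 11/3 − 2 + 4 = 49/30.
  ∫_0^1 u'(x)^2 dx = ∫_0^1 (36*x^2 + 12*x + 1) dx. Term by term:
    ∫_0^1 36*x^2 dx = 12;  ∫_0^1 12*x dx = 6;  ∫_0^1 1 dx = 1.
  Sum: 12 + 6 + 1 = 19.
Adding: ||u||_{H^1}^2 = 49/30 + 19 = 619/30.
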